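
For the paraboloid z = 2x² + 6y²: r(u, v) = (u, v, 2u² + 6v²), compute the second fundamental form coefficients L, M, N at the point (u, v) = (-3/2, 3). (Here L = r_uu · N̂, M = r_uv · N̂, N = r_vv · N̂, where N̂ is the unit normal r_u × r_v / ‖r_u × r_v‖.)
L = 4*sqrt(1333)/1333;  M = 0;  N = 12*sqrt(1333)/1333

Compute the unit normal N̂(u, v) = (-4*u/sqrt(16*u^2 + 144*v^2 + 1), -12*v/sqrt(16*u^2 + 144*v^2 + 1), 1/sqrt(16*u^2 + 144*v^2 + 1)), and the second partials r_uu, r_uv, r_vv. Take dot products:
  L(u, v) = r_uu · N̂ = 4/sqrt(16*u^2 + 144*v^2 + 1),
  M(u, v) = r_uv · N̂ = 0,
  N(u, v) = r_vv · N̂ = 12/sqrt(16*u^2 + 144*v^2 + 1).
Evaluating at (u, v) = (-3/2, 3):
  L = 4*sqrt(1333)/1333, M = 0, N = 12*sqrt(1333)/1333.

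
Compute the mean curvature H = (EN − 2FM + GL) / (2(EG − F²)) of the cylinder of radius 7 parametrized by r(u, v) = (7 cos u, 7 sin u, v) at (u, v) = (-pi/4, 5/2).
H = -1/14

With E = 49, F = 0, G = 1, L = -7, M = 0, N = 0, assemble
  H = (EN − 2FM + GL) / (2(EG − F²)) = -1/14.
At (u, v) = (-pi/4, 5/2): H = -1/14.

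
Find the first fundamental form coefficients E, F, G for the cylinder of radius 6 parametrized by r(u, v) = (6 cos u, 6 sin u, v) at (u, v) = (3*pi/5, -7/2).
E = 36;  F = 0;  G = 1

Partials: r_u = (-6*sin(u), 6*cos(u), 0), r_v = (0, 0, 1). As functions of (u, v):
  E = r_u · r_u = 36,
  F = r_u · r_v = 0,
  G = r_v · r_v = 1.
Evaluating at (u, v) = (3*pi/5, -7/2): E = 36, F = 0, G = 1.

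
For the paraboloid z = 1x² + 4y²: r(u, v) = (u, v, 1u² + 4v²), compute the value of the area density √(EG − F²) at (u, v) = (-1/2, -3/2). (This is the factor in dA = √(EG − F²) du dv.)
√(EG − F²)|_{(-1/2, -3/2)} = sqrt(146)

E = 4*u^2 + 1, F = 16*u*v, G = 64*v^2 + 1, so EG − F² = 4*u^2 + 64*v^2 + 1. Taking the positive square root: √(EG − F²) = sqrt(4*u^2 + 64*v^2 + 1). At (u, v) = (-1/2, -3/2): sqrt(146).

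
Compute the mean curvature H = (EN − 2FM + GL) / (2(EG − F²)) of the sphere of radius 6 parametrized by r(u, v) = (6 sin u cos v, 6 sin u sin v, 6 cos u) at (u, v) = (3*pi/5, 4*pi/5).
H = -1/6

With E = 36, F = 0, G = 36*sin(u)^2, L = -6*sin(u)/Abs(sin(u)), M = 0, N = -6*sin(u)^3/Abs(sin(u)), assemble
  H = (EN − 2FM + GL) / (2(EG − F²)) = -sin(u)/(6*Abs(sin(u))).
At (u, v) = (3*pi/5, 4*pi/5): H = -1/6.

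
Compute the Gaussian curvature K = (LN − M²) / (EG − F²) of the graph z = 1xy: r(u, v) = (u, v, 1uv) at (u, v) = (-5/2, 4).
K = -16/8649

Coefficients of the first fundamental form: E = v^2 + 1, F = u*v, G = u^2 + 1.
Coefficients of the second fundamental form: L = 0, M = 1/sqrt(u^2 + v^2 + 1), N = 0.
Assemble K = (LN − M²)/(EG − F²) = 1/((u^2*v^2 - (u^2 + 1)*(v^2 + 1))*(u^2 + v^2 + 1)). At (u, v) = (-5/2, 4): K = -16/8649.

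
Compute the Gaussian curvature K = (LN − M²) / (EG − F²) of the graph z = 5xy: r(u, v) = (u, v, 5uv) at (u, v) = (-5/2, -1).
K = -400/531441

Coefficients of the first fundamental form: E = 25*v^2 + 1, F = 25*u*v, G = 25*u^2 + 1.
Coefficients of the second fundamental form: L = 0, M = 5/sqrt(25*u^2 + 25*v^2 + 1), N = 0.
Assemble K = (LN − M²)/(EG − F²) = -25/(625*u^4 + 1250*u^2*v^2 + 50*u^2 + 625*v^4 + 50*v^2 + 1). At (u, v) = (-5/2, -1): K = -400/531441.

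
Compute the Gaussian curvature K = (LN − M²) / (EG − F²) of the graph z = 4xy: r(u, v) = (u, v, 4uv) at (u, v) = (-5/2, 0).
K = -16/10201

Coefficients of the first fundamental form: E = 16*v^2 + 1, F = 16*u*v, G = 16*u^2 + 1.
Coefficients of the second fundamental form: L = 0, M = 4/sqrt(16*u^2 + 16*v^2 + 1), N = 0.
Assemble K = (LN − M²)/(EG − F²) = -16/(256*u^4 + 512*u^2*v^2 + 32*u^2 + 256*v^4 + 32*v^2 + 1). At (u, v) = (-5/2, 0): K = -16/10201.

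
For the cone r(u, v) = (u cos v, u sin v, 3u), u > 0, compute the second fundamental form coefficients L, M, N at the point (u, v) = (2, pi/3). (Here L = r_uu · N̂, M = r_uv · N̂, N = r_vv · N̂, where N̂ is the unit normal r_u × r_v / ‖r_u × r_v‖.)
L = 0;  M = 0;  N = 3*sqrt(10)/5

Compute the unit normal N̂(u, v) = (-3*sqrt(10)*u*cos(v)/(10*Abs(u)), -3*sqrt(10)*u*sin(v)/(10*Abs(u)), sqrt(10)*u/(10*Abs(u))), and the second partials r_uu, r_uv, r_vv. Take dot products:
  L(u, v) = r_uu · N̂ = 0,
  M(u, v) = r_uv · N̂ = 0,
  N(u, v) = r_vv · N̂ = 3*sqrt(10)*u^2/(10*Abs(u)).
Evaluating at (u, v) = (2, pi/3):
  L = 0, M = 0, N = 3*sqrt(10)/5.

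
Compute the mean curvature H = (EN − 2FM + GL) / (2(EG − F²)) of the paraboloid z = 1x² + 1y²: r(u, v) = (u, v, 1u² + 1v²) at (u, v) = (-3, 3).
H = 74*sqrt(73)/5329

With E = 4*u^2 + 1, F = 4*u*v, G = 4*v^2 + 1, L = 2/sqrt(4*u^2 + 4*v^2 + 1), M = 0, N = 2/sqrt(4*u^2 + 4*v^2 + 1), assemble
  H = (EN − 2FM + GL) / (2(EG − F²)) = 2*(2*u^2 + 2*v^2 + 1)/(4*u^2 + 4*v^2 + 1)^(3/2).
At (u, v) = (-3, 3): H = 74*sqrt(73)/5329.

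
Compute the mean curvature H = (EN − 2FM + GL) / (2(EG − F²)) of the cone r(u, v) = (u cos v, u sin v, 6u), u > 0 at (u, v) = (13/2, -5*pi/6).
H = 6*sqrt(37)/481

With E = 37, F = 0, G = u^2, L = 0, M = 0, N = 6*sqrt(37)*u^2/(37*Abs(u)), assemble
  H = (EN − 2FM + GL) / (2(EG − F²)) = 3*sqrt(37)/(37*Abs(u)).
At (u, v) = (13/2, -5*pi/6): H = 6*sqrt(37)/481.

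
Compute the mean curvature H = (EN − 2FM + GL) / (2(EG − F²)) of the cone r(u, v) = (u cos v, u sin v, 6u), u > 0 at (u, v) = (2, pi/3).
H = 3*sqrt(37)/74

With E = 37, F = 0, G = u^2, L = 0, M = 0, N = 6*sqrt(37)*u^2/(37*Abs(u)), assemble
  H = (EN − 2FM + GL) / (2(EG − F²)) = 3*sqrt(37)/(37*Abs(u)).
At (u, v) = (2, pi/3): H = 3*sqrt(37)/74.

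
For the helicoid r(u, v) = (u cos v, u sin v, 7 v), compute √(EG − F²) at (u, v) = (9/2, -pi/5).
√(EG − F²)|_{(9/2, -pi/5)} = sqrt(277)/2

E = 1, F = 0, G = u^2 + 49; EG − F² = u^2 + 49; √(EG − F²) = sqrt(u^2 + 49). At the given point: sqrt(277)/2.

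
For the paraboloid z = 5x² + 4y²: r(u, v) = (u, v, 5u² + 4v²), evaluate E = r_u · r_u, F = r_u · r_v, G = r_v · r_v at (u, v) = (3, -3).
E = 901;  F = -720;  G = 577

Partials: r_u = (1, 0, 10*u), r_v = (0, 1, 8*v). As functions of (u, v):
  E = r_u · r_u = 100*u^2 + 1,
  F = r_u · r_v = 80*u*v,
  G = r_v · r_v = 64*v^2 + 1.
Evaluating at (u, v) = (3, -3): E = 901, F = -720, G = 577.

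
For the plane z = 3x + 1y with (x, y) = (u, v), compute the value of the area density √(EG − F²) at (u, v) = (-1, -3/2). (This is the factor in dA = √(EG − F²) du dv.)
√(EG − F²)|_{(-1, -3/2)} = sqrt(11)

E = 10, F = 3, G = 2, so EG − F² = 11. Taking the positive square root: √(EG − F²) = sqrt(11). At (u, v) = (-1, -3/2): sqrt(11).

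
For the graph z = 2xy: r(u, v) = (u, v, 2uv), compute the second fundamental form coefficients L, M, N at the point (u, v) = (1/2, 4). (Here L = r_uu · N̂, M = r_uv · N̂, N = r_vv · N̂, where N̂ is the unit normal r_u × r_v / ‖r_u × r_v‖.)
L = 0;  M = sqrt(66)/33;  N = 0

Compute the unit normal N̂(u, v) = (-2*v/sqrt(4*u^2 + 4*v^2 + 1), -2*u/sqrt(4*u^2 + 4*v^2 + 1), 1/sqrt(4*u^2 + 4*v^2 + 1)), and the second partials r_uu, r_uv, r_vv. Take dot products:
  L(u, v) = r_uu · N̂ = 0,
  M(u, v) = r_uv · N̂ = 2/sqrt(4*u^2 + 4*v^2 + 1),
  N(u, v) = r_vv · N̂ = 0.
Evaluating at (u, v) = (1/2, 4):
  L = 0, M = sqrt(66)/33, N = 0.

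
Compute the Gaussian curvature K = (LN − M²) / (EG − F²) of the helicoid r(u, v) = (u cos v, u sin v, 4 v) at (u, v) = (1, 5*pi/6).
K = -16/289

Coefficients of the first fundamental form: E = 1, F = 0, G = u^2 + 16.
Coefficients of the second fundamental form: L = 0, M = -4/sqrt(u^2 + 16), N = 0.
Assemble K = (LN − M²)/(EG − F²) = -16/(u^2 + 16)^2. At (u, v) = (1, 5*pi/6): K = -16/289.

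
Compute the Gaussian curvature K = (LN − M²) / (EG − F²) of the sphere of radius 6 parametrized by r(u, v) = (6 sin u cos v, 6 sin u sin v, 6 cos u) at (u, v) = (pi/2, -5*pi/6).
K = 1/36

Coefficients of the first fundamental form: E = 36, F = 0, G = 36*sin(u)^2.
Coefficients of the second fundamental form: L = -6*sin(u)/Abs(sin(u)), M = 0, N = -6*sin(u)^3/Abs(sin(u)).
Assemble K = (LN − M²)/(EG − F²) = 1/36. At (u, v) = (pi/2, -5*pi/6): K = 1/36.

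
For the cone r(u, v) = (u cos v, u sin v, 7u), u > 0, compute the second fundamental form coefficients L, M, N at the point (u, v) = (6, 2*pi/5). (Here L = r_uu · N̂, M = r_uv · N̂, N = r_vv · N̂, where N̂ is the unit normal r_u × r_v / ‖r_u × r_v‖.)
L = 0;  M = 0;  N = 21*sqrt(2)/5

Compute the unit normal N̂(u, v) = (-7*sqrt(2)*u*cos(v)/(10*Abs(u)), -7*sqrt(2)*u*sin(v)/(10*Abs(u)), sqrt(2)*u/(10*Abs(u))), and the second partials r_uu, r_uv, r_vv. Take dot products:
  L(u, v) = r_uu · N̂ = 0,
  M(u, v) = r_uv · N̂ = 0,
  N(u, v) = r_vv · N̂ = 7*sqrt(2)*u^2/(10*Abs(u)).
Evaluating at (u, v) = (6, 2*pi/5):
  L = 0, M = 0, N = 21*sqrt(2)/5.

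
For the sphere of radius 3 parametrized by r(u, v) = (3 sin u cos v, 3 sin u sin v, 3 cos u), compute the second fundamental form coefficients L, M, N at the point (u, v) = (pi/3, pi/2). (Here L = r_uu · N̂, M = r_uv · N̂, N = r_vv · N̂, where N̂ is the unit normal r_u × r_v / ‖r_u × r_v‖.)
L = -3;  M = 0;  N = -9/4

Compute the unit normal N̂(u, v) = (sin(u)^2*cos(v)/Abs(sin(u)), sin(u)^2*sin(v)/Abs(sin(u)), sin(2*u)/(2*Abs(sin(u)))), and the second partials r_uu, r_uv, r_vv. Take dot products:
  L(u, v) = r_uu · N̂ = -3*sin(u)/Abs(sin(u)),
  M(u, v) = r_uv · N̂ = 0,
  N(u, v) = r_vv · N̂ = -3*sin(u)^3/Abs(sin(u)).
Evaluating at (u, v) = (pi/3, pi/2):
  L = -3, M = 0, N = -9/4.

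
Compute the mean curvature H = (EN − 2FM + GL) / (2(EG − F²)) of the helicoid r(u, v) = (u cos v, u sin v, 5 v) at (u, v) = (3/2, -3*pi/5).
H = 0

With E = 1, F = 0, G = u^2 + 25, L = 0, M = -5/sqrt(u^2 + 25), N = 0, assemble
  H = (EN − 2FM + GL) / (2(EG − F²)) = 0.
At (u, v) = (3/2, -3*pi/5): H = 0.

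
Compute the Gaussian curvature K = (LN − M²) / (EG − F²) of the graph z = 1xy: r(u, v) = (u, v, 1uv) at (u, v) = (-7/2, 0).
K = -16/2809

Coefficients of the first fundamental form: E = v^2 + 1, F = u*v, G = u^2 + 1.
Coefficients of the second fundamental form: L = 0, M = 1/sqrt(u^2 + v^2 + 1), N = 0.
Assemble K = (LN − M²)/(EG − F²) = 1/((u^2*v^2 - (u^2 + 1)*(v^2 + 1))*(u^2 + v^2 + 1)). At (u, v) = (-7/2, 0): K = -16/2809.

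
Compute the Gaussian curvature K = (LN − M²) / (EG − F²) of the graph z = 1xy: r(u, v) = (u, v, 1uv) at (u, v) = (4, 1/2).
K = -16/4761

Coefficients of the first fundamental form: E = v^2 + 1, F = u*v, G = u^2 + 1.
Coefficients of the second fundamental form: L = 0, M = 1/sqrt(u^2 + v^2 + 1), N = 0.
Assemble K = (LN − M²)/(EG − F²) = 1/((u^2*v^2 - (u^2 + 1)*(v^2 + 1))*(u^2 + v^2 + 1)). At (u, v) = (4, 1/2): K = -16/4761.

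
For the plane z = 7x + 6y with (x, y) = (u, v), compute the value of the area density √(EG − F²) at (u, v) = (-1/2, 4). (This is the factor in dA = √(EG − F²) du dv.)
√(EG − F²)|_{(-1/2, 4)} = sqrt(86)

E = 50, F = 42, G = 37, so EG − F² = 86. Taking the positive square root: √(EG − F²) = sqrt(86). At (u, v) = (-1/2, 4): sqrt(86).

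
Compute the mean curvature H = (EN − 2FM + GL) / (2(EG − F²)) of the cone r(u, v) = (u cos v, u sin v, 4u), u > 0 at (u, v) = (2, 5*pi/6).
H = sqrt(17)/17

With E = 17, F = 0, G = u^2, L = 0, M = 0, N = 4*sqrt(17)*u^2/(17*Abs(u)), assemble
  H = (EN − 2FM + GL) / (2(EG − F²)) = 2*sqrt(17)/(17*Abs(u)).
At (u, v) = (2, 5*pi/6): H = sqrt(17)/17.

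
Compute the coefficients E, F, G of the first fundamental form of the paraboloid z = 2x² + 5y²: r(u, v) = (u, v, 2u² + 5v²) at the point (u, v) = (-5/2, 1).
E = 101;  F = -100;  G = 101

Partials: r_u = (1, 0, 4*u), r_v = (0, 1, 10*v). As functions of (u, v):
  E = r_u · r_u = 16*u^2 + 1,
  F = r_u · r_v = 40*u*v,
  G = r_v · r_v = 100*v^2 + 1.
Evaluating at (u, v) = (-5/2, 1): E = 101, F = -100, G = 101.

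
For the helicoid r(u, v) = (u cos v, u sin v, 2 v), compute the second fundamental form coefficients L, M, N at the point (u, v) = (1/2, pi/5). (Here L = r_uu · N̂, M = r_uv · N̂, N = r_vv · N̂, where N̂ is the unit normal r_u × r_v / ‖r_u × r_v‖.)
L = 0;  M = -4*sqrt(17)/17;  N = 0

Compute the unit normal N̂(u, v) = (2*sin(v)/sqrt(u^2 + 4), -2*cos(v)/sqrt(u^2 + 4), u/sqrt(u^2 + 4)), and the second partials r_uu, r_uv, r_vv. Take dot products:
  L(u, v) = r_uu · N̂ = 0,
  M(u, v) = r_uv · N̂ = -2/sqrt(u^2 + 4),
  N(u, v) = r_vv · N̂ = 0.
Evaluating at (u, v) = (1/2, pi/5):
  L = 0, M = -4*sqrt(17)/17, N = 0.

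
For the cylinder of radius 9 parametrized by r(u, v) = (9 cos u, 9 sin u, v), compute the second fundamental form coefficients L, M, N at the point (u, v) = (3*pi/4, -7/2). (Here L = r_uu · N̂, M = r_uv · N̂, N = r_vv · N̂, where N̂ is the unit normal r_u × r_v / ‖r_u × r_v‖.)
L = -9;  M = 0;  N = 0

Compute the unit normal N̂(u, v) = (cos(u), sin(u), 0), and the second partials r_uu, r_uv, r_vv. Take dot products:
  L(u, v) = r_uu · N̂ = -9,
  M(u, v) = r_uv · N̂ = 0,
  N(u, v) = r_vv · N̂ = 0.
Evaluating at (u, v) = (3*pi/4, -7/2):
  L = -9, M = 0, N = 0.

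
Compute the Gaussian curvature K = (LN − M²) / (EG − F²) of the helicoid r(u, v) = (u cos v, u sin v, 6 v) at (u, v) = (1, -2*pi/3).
K = -36/1369

Coefficients of the first fundamental form: E = 1, F = 0, G = u^2 + 36.
Coefficients of the second fundamental form: L = 0, M = -6/sqrt(u^2 + 36), N = 0.
Assemble K = (LN − M²)/(EG − F²) = -36/(u^2 + 36)^2. At (u, v) = (1, -2*pi/3): K = -36/1369.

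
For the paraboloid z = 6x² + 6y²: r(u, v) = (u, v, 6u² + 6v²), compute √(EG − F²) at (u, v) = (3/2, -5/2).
√(EG − F²)|_{(3/2, -5/2)} = 35

E = 144*u^2 + 1, F = 144*u*v, G = 144*v^2 + 1; EG − F² = 144*u^2 + 144*v^2 + 1; √(EG − F²) = sqrt(144*u^2 + 144*v^2 + 1). At the given point: 35.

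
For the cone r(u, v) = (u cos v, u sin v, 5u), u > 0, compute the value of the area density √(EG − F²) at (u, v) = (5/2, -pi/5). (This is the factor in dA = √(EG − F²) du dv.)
√(EG − F²)|_{(5/2, -pi/5)} = 5*sqrt(26)/2

E = 26, F = 0, G = u^2, so EG − F² = 26*u^2. Taking the positive square root: √(EG − F²) = sqrt(26)*Abs(u). At (u, v) = (5/2, -pi/5): 5*sqrt(26)/2.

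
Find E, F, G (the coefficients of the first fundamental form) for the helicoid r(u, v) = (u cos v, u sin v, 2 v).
E = 1;  F = 0;  G = u^2 + 4

Compute partials: r_u = (cos(v), sin(v), 0), r_v = (-u*sin(v), u*cos(v), 2). Then
  E = r_u · r_u = 1,
  F = r_u · r_v = 0,
  G = r_v · r_v = u^2 + 4.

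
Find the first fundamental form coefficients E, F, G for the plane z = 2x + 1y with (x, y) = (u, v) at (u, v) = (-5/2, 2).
E = 5;  F = 2;  G = 2

Partials: r_u = (1, 0, 2), r_v = (0, 1, 1). As functions of (u, v):
  E = r_u · r_u = 5,
  F = r_u · r_v = 2,
  G = r_v · r_v = 2.
Evaluating at (u, v) = (-5/2, 2): E = 5, F = 2, G = 2.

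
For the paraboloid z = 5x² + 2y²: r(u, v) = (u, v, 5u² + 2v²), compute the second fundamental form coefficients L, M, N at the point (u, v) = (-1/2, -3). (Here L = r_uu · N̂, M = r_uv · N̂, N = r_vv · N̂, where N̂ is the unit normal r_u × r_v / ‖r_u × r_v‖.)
L = sqrt(170)/17;  M = 0;  N = 2*sqrt(170)/85

Compute the unit normal N̂(u, v) = (-10*u/sqrt(100*u^2 + 16*v^2 + 1), -4*v/sqrt(100*u^2 + 16*v^2 + 1), 1/sqrt(100*u^2 + 16*v^2 + 1)), and the second partials r_uu, r_uv, r_vv. Take dot products:
  L(u, v) = r_uu · N̂ = 10/sqrt(100*u^2 + 16*v^2 + 1),
  M(u, v) = r_uv · N̂ = 0,
  N(u, v) = r_vv · N̂ = 4/sqrt(100*u^2 + 16*v^2 + 1).
Evaluating at (u, v) = (-1/2, -3):
  L = sqrt(170)/17, M = 0, N = 2*sqrt(170)/85.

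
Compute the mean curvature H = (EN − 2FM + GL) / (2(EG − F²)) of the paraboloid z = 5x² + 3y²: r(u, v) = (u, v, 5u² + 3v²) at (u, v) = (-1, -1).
H = 488*sqrt(137)/18769

With E = 100*u^2 + 1, F = 60*u*v, G = 36*v^2 + 1, L = 10/sqrt(100*u^2 + 36*v^2 + 1), M = 0, N = 6/sqrt(100*u^2 + 36*v^2 + 1), assemble
  H = (EN − 2FM + GL) / (2(EG − F²)) = 4*(75*u^2 + 45*v^2 + 2)/(100*u^2 + 36*v^2 + 1)^(3/2).
At (u, v) = (-1, -1): H = 488*sqrt(137)/18769.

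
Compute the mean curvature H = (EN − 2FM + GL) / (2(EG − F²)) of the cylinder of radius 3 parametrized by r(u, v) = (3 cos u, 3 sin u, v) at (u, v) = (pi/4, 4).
H = -1/6

With E = 9, F = 0, G = 1, L = -3, M = 0, N = 0, assemble
  H = (EN − 2FM + GL) / (2(EG − F²)) = -1/6.
At (u, v) = (pi/4, 4): H = -1/6.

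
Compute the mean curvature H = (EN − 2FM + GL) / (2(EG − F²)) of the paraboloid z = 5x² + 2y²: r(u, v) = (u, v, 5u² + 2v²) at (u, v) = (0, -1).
H = 87*sqrt(17)/289

With E = 100*u^2 + 1, F = 40*u*v, G = 16*v^2 + 1, L = 10/sqrt(100*u^2 + 16*v^2 + 1), M = 0, N = 4/sqrt(100*u^2 + 16*v^2 + 1), assemble
  H = (EN − 2FM + GL) / (2(EG − F²)) = (200*u^2 + 80*v^2 + 7)/(100*u^2 + 16*v^2 + 1)^(3/2).
At (u, v) = (0, -1): H = 87*sqrt(17)/289.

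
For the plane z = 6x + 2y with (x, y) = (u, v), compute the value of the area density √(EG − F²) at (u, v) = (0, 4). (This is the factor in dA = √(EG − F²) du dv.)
√(EG − F²)|_{(0, 4)} = sqrt(41)

E = 37, F = 12, G = 5, so EG − F² = 41. Taking the positive square root: √(EG − F²) = sqrt(41). At (u, v) = (0, 4): sqrt(41).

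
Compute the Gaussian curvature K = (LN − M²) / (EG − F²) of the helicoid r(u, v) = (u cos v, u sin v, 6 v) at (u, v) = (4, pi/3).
K = -9/676

Coefficients of the first fundamental form: E = 1, F = 0, G = u^2 + 36.
Coefficients of the second fundamental form: L = 0, M = -6/sqrt(u^2 + 36), N = 0.
Assemble K = (LN − M²)/(EG − F²) = -36/(u^2 + 36)^2. At (u, v) = (4, pi/3): K = -9/676.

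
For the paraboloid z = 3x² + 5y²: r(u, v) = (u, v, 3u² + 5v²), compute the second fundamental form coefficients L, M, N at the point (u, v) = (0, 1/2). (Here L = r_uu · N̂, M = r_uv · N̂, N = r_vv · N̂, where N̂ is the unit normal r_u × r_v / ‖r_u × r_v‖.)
L = 3*sqrt(26)/13;  M = 0;  N = 5*sqrt(26)/13

Compute the unit normal N̂(u, v) = (-6*u/sqrt(36*u^2 + 100*v^2 + 1), -10*v/sqrt(36*u^2 + 100*v^2 + 1), 1/sqrt(36*u^2 + 100*v^2 + 1)), and the second partials r_uu, r_uv, r_vv. Take dot products:
  L(u, v) = r_uu · N̂ = 6/sqrt(36*u^2 + 100*v^2 + 1),
  M(u, v) = r_uv · N̂ = 0,
  N(u, v) = r_vv · N̂ = 10/sqrt(36*u^2 + 100*v^2 + 1).
Evaluating at (u, v) = (0, 1/2):
  L = 3*sqrt(26)/13, M = 0, N = 5*sqrt(26)/13.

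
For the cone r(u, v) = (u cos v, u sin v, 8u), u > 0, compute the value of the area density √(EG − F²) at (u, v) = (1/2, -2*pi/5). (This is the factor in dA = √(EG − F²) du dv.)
√(EG − F²)|_{(1/2, -2*pi/5)} = sqrt(65)/2

E = 65, F = 0, G = u^2, so EG − F² = 65*u^2. Taking the positive square root: √(EG − F²) = sqrt(65)*Abs(u). At (u, v) = (1/2, -2*pi/5): sqrt(65)/2.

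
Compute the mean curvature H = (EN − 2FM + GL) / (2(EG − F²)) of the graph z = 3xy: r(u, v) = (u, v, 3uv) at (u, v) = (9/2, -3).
H = 2916*sqrt(1057)/1117249

With E = 9*v^2 + 1, F = 9*u*v, G = 9*u^2 + 1, L = 0, M = 3/sqrt(9*u^2 + 9*v^2 + 1), N = 0, assemble
  H = (EN − 2FM + GL) / (2(EG − F²)) = -27*u*v/(9*u^2 + 9*v^2 + 1)^(3/2).
At (u, v) = (9/2, -3): H = 2916*sqrt(1057)/1117249.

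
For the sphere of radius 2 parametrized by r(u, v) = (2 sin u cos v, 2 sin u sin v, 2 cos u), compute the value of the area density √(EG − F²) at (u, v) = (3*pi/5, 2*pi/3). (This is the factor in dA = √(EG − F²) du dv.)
√(EG − F²)|_{(3*pi/5, 2*pi/3)} = sqrt(2*sqrt(5) + 10)

E = 4, F = 0, G = 4*sin(u)^2, so EG − F² = 16*sin(u)^2. Taking the positive square root: √(EG − F²) = 4*Abs(sin(u)). At (u, v) = (3*pi/5, 2*pi/3): sqrt(2*sqrt(5) + 10).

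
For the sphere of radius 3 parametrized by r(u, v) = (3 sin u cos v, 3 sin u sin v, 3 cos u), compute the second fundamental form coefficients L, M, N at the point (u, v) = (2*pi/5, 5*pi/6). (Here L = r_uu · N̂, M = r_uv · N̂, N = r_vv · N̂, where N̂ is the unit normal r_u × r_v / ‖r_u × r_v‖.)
L = -3;  M = 0;  N = -15/8 - 3*sqrt(5)/8

Compute the unit normal N̂(u, v) = (sin(u)^2*cos(v)/Abs(sin(u)), sin(u)^2*sin(v)/Abs(sin(u)), sin(2*u)/(2*Abs(sin(u)))), and the second partials r_uu, r_uv, r_vv. Take dot products:
  L(u, v) = r_uu · N̂ = -3*sin(u)/Abs(sin(u)),
  M(u, v) = r_uv · N̂ = 0,
  N(u, v) = r_vv · N̂ = -3*sin(u)^3/Abs(sin(u)).
Evaluating at (u, v) = (2*pi/5, 5*pi/6):
  L = -3, M = 0, N = -15/8 - 3*sqrt(5)/8.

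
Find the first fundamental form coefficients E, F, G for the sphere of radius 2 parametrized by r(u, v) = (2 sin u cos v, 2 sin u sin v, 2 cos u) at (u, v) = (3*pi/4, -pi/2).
E = 4;  F = 0;  G = 2

Partials: r_u = (2*cos(u)*cos(v), 2*sin(v)*cos(u), -2*sin(u)), r_v = (-2*sin(u)*sin(v), 2*sin(u)*cos(v), 0). As functions of (u, v):
  E = r_u · r_u = 4,
  F = r_u · r_v = 0,
  G = r_v · r_v = 4*sin(u)^2.
Evaluating at (u, v) = (3*pi/4, -pi/2): E = 4, F = 0, G = 2.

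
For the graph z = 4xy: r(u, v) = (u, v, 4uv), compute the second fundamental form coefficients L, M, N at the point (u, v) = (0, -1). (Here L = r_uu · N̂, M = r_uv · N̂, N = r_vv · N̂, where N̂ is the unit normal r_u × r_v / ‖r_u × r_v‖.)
L = 0;  M = 4*sqrt(17)/17;  N = 0

Compute the unit normal N̂(u, v) = (-4*v/sqrt(16*u^2 + 16*v^2 + 1), -4*u/sqrt(16*u^2 + 16*v^2 + 1), 1/sqrt(16*u^2 + 16*v^2 + 1)), and the second partials r_uu, r_uv, r_vv. Take dot products:
  L(u, v) = r_uu · N̂ = 0,
  M(u, v) = r_uv · N̂ = 4/sqrt(16*u^2 + 16*v^2 + 1),
  N(u, v) = r_vv · N̂ = 0.
Evaluating at (u, v) = (0, -1):
  L = 0, M = 4*sqrt(17)/17, N = 0.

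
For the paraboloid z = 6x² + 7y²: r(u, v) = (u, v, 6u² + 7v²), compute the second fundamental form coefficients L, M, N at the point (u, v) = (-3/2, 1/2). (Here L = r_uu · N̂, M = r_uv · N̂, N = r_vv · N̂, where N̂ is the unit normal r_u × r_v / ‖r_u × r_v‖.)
L = 6*sqrt(374)/187;  M = 0;  N = 7*sqrt(374)/187

Compute the unit normal N̂(u, v) = (-12*u/sqrt(144*u^2 + 196*v^2 + 1), -14*v/sqrt(144*u^2 + 196*v^2 + 1), 1/sqrt(144*u^2 + 196*v^2 + 1)), and the second partials r_uu, r_uv, r_vv. Take dot products:
  L(u, v) = r_uu · N̂ = 12/sqrt(144*u^2 + 196*v^2 + 1),
  M(u, v) = r_uv · N̂ = 0,
  N(u, v) = r_vv · N̂ = 14/sqrt(144*u^2 + 196*v^2 + 1).
Evaluating at (u, v) = (-3/2, 1/2):
  L = 6*sqrt(374)/187, M = 0, N = 7*sqrt(374)/187.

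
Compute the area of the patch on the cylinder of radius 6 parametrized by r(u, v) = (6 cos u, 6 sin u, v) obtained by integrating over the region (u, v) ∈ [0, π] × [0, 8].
Area = 48*pi

Area = ∫∫ √(EG − F²) du dv with √(EG − F²) = 6. Integrating over [0, π] × [0, 8] gives 48*pi.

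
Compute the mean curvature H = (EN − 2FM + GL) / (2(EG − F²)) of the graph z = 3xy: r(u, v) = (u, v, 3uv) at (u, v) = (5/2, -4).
H = 432*sqrt(805)/129605

With E = 9*v^2 + 1, F = 9*u*v, G = 9*u^2 + 1, L = 0, M = 3/sqrt(9*u^2 + 9*v^2 + 1), N = 0, assemble
  H = (EN − 2FM + GL) / (2(EG − F²)) = -27*u*v/(9*u^2 + 9*v^2 + 1)^(3/2).
At (u, v) = (5/2, -4): H = 432*sqrt(805)/129605.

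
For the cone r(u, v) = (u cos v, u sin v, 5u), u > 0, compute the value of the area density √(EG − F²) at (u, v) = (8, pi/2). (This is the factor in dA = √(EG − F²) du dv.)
√(EG − F²)|_{(8, pi/2)} = 8*sqrt(26)

E = 26, F = 0, G = u^2, so EG − F² = 26*u^2. Taking the positive square root: √(EG − F²) = sqrt(26)*Abs(u). At (u, v) = (8, pi/2): 8*sqrt(26).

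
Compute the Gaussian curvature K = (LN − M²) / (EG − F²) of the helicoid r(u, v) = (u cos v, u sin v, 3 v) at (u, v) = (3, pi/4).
K = -1/36

Coefficients of the first fundamental form: E = 1, F = 0, G = u^2 + 9.
Coefficients of the second fundamental form: L = 0, M = -3/sqrt(u^2 + 9), N = 0.
Assemble K = (LN − M²)/(EG − F²) = -9/(u^2 + 9)^2. At (u, v) = (3, pi/4): K = -1/36.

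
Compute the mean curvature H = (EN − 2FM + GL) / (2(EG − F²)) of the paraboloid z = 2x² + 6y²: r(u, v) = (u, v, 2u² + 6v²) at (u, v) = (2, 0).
H = 392*sqrt(65)/4225

With E = 16*u^2 + 1, F = 48*u*v, G = 144*v^2 + 1, L = 4/sqrt(16*u^2 + 144*v^2 + 1), M = 0, N = 12/sqrt(16*u^2 + 144*v^2 + 1), assemble
  H = (EN − 2FM + GL) / (2(EG − F²)) = 8*(12*u^2 + 36*v^2 + 1)/(16*u^2 + 144*v^2 + 1)^(3/2).
At (u, v) = (2, 0): H = 392*sqrt(65)/4225.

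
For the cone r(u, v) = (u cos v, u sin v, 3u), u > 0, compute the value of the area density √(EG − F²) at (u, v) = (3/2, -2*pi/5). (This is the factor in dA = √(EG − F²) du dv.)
√(EG − F²)|_{(3/2, -2*pi/5)} = 3*sqrt(10)/2

E = 10, F = 0, G = u^2, so EG − F² = 10*u^2. Taking the positive square root: √(EG − F²) = sqrt(10)*Abs(u). At (u, v) = (3/2, -2*pi/5): 3*sqrt(10)/2.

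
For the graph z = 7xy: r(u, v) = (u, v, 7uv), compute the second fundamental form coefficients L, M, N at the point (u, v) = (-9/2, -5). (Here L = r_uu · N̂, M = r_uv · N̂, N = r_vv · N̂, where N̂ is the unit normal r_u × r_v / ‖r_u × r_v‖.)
L = 0;  M = 14*sqrt(8873)/8873;  N = 0

Compute the unit normal N̂(u, v) = (-7*v/sqrt(49*u^2 + 49*v^2 + 1), -7*u/sqrt(49*u^2 + 49*v^2 + 1), 1/sqrt(49*u^2 + 49*v^2 + 1)), and the second partials r_uu, r_uv, r_vv. Take dot products:
  L(u, v) = r_uu · N̂ = 0,
  M(u, v) = r_uv · N̂ = 7/sqrt(49*u^2 + 49*v^2 + 1),
  N(u, v) = r_vv · N̂ = 0.
Evaluating at (u, v) = (-9/2, -5):
  L = 0, M = 14*sqrt(8873)/8873, N = 0.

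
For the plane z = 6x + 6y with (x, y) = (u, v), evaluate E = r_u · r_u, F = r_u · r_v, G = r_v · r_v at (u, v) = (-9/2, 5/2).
E = 37;  F = 36;  G = 37

Partials: r_u = (1, 0, 6), r_v = (0, 1, 6). As functions of (u, v):
  E = r_u · r_u = 37,
  F = r_u · r_v = 36,
  G = r_v · r_v = 37.
Evaluating at (u, v) = (-9/2, 5/2): E = 37, F = 36, G = 37.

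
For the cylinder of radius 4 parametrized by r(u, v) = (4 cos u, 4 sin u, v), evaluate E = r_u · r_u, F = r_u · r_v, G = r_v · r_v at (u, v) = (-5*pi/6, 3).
E = 16;  F = 0;  G = 1

Partials: r_u = (-4*sin(u), 4*cos(u), 0), r_v = (0, 0, 1). As functions of (u, v):
  E = r_u · r_u = 16,
  F = r_u · r_v = 0,
  G = r_v · r_v = 1.
Evaluating at (u, v) = (-5*pi/6, 3): E = 16, F = 0, G = 1.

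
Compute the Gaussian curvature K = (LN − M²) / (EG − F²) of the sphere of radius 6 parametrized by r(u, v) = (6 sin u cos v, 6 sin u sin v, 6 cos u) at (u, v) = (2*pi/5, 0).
K = 1/36

Coefficients of the first fundamental form: E = 36, F = 0, G = 36*sin(u)^2.
Coefficients of the second fundamental form: L = -6*sin(u)/Abs(sin(u)), M = 0, N = -6*sin(u)^3/Abs(sin(u)).
Assemble K = (LN − M²)/(EG − F²) = 1/36. At (u, v) = (2*pi/5, 0): K = 1/36.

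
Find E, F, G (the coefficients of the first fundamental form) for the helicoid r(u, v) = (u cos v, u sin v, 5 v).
E = 1;  F = 0;  G = u^2 + 25

Compute partials: r_u = (cos(v), sin(v), 0), r_v = (-u*sin(v), u*cos(v), 5). Then
  E = r_u · r_u = 1,
  F = r_u · r_v = 0,
  G = r_v · r_v = u^2 + 25.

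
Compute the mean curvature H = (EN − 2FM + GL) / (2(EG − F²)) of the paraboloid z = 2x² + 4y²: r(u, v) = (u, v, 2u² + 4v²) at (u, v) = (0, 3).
H = 1158*sqrt(577)/332929

With E = 16*u^2 + 1, F = 32*u*v, G = 64*v^2 + 1, L = 4/sqrt(16*u^2 + 64*v^2 + 1), M = 0, N = 8/sqrt(16*u^2 + 64*v^2 + 1), assemble
  H = (EN − 2FM + GL) / (2(EG − F²)) = 2*(32*u^2 + 64*v^2 + 3)/(16*u^2 + 64*v^2 + 1)^(3/2).
At (u, v) = (0, 3): H = 1158*sqrt(577)/332929.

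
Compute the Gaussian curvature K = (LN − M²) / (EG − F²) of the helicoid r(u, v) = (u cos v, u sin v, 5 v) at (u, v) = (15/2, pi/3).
K = -16/4225

Coefficients of the first fundamental form: E = 1, F = 0, G = u^2 + 25.
Coefficients of the second fundamental form: L = 0, M = -5/sqrt(u^2 + 25), N = 0.
Assemble K = (LN − M²)/(EG − F²) = -25/(u^2 + 25)^2. At (u, v) = (15/2, pi/3): K = -16/4225.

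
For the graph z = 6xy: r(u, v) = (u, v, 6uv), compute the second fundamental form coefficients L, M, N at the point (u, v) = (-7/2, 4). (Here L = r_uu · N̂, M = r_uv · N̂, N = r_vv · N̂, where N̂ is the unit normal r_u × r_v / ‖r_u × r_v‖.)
L = 0;  M = 3*sqrt(1018)/509;  N = 0

Compute the unit normal N̂(u, v) = (-6*v/sqrt(36*u^2 + 36*v^2 + 1), -6*u/sqrt(36*u^2 + 36*v^2 + 1), 1/sqrt(36*u^2 + 36*v^2 + 1)), and the second partials r_uu, r_uv, r_vv. Take dot products:
  L(u, v) = r_uu · N̂ = 0,
  M(u, v) = r_uv · N̂ = 6/sqrt(36*u^2 + 36*v^2 + 1),
  N(u, v) = r_vv · N̂ = 0.
Evaluating at (u, v) = (-7/2, 4):
  L = 0, M = 3*sqrt(1018)/509, N = 0.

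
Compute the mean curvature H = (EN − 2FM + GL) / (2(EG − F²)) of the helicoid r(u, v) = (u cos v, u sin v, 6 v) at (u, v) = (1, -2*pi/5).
H = 0

With E = 1, F = 0, G = u^2 + 36, L = 0, M = -6/sqrt(u^2 + 36), N = 0, assemble
  H = (EN − 2FM + GL) / (2(EG − F²)) = 0.
At (u, v) = (1, -2*pi/5): H = 0.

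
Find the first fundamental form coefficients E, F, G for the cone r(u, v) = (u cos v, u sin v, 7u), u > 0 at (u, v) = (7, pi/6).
E = 50;  F = 0;  G = 49

Partials: r_u = (cos(v), sin(v), 7), r_v = (-u*sin(v), u*cos(v), 0). As functions of (u, v):
  E = r_u · r_u = 50,
  F = r_u · r_v = 0,
  G = r_v · r_v = u^2.
Evaluating at (u, v) = (7, pi/6): E = 50, F = 0, G = 49.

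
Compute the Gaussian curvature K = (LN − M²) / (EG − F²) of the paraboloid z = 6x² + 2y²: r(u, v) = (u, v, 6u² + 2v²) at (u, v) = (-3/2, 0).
K = 48/105625

Coefficients of the first fundamental form: E = 144*u^2 + 1, F = 48*u*v, G = 16*v^2 + 1.
Coefficients of the second fundamental form: L = 12/sqrt(144*u^2 + 16*v^2 + 1), M = 0, N = 4/sqrt(144*u^2 + 16*v^2 + 1).
Assemble K = (LN − M²)/(EG − F²) = 48/(20736*u^4 + 4608*u^2*v^2 + 288*u^2 + 256*v^4 + 32*v^2 + 1). At (u, v) = (-3/2, 0): K = 48/105625.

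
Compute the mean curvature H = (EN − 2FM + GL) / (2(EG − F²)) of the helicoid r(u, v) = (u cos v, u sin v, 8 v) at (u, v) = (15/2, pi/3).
H = 0

With E = 1, F = 0, G = u^2 + 64, L = 0, M = -8/sqrt(u^2 + 64), N = 0, assemble
  H = (EN − 2FM + GL) / (2(EG − F²)) = 0.
At (u, v) = (15/2, pi/3): H = 0.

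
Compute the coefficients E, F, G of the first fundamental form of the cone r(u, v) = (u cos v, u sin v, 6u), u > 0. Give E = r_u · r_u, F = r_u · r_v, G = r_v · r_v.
E = 37;  F = 0;  G = u^2

Compute partials: r_u = (cos(v), sin(v), 6), r_v = (-u*sin(v), u*cos(v), 0). Then
  E = r_u · r_u = 37,
  F = r_u · r_v = 0,
  G = r_v · r_v = u^2.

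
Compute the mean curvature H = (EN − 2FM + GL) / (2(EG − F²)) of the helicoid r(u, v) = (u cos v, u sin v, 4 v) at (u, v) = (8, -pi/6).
H = 0

With E = 1, F = 0, G = u^2 + 16, L = 0, M = -4/sqrt(u^2 + 16), N = 0, assemble
  H = (EN − 2FM + GL) / (2(EG − F²)) = 0.
At (u, v) = (8, -pi/6): H = 0.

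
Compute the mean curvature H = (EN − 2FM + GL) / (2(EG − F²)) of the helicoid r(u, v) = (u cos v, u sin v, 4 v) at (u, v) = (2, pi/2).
H = 0

With E = 1, F = 0, G = u^2 + 16, L = 0, M = -4/sqrt(u^2 + 16), N = 0, assemble
  H = (EN − 2FM + GL) / (2(EG − F²)) = 0.
At (u, v) = (2, pi/2): H = 0.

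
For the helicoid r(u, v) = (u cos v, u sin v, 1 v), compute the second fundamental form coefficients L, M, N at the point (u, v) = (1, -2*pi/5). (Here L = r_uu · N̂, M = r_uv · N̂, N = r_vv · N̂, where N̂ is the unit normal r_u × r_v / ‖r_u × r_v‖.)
L = 0;  M = -sqrt(2)/2;  N = 0

Compute the unit normal N̂(u, v) = (sin(v)/sqrt(u^2 + 1), -cos(v)/sqrt(u^2 + 1), u/sqrt(u^2 + 1)), and the second partials r_uu, r_uv, r_vv. Take dot products:
  L(u, v) = r_uu · N̂ = 0,
  M(u, v) = r_uv · N̂ = -1/sqrt(u^2 + 1),
  N(u, v) = r_vv · N̂ = 0.
Evaluating at (u, v) = (1, -2*pi/5):
  L = 0, M = -sqrt(2)/2, N = 0.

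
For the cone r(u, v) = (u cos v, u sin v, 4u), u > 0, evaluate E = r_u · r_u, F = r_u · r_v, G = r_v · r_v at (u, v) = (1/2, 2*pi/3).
E = 17;  F = 0;  G = 1/4

Partials: r_u = (cos(v), sin(v), 4), r_v = (-u*sin(v), u*cos(v), 0). As functions of (u, v):
  E = r_u · r_u = 17,
  F = r_u · r_v = 0,
  G = r_v · r_v = u^2.
Evaluating at (u, v) = (1/2, 2*pi/3): E = 17, F = 0, G = 1/4.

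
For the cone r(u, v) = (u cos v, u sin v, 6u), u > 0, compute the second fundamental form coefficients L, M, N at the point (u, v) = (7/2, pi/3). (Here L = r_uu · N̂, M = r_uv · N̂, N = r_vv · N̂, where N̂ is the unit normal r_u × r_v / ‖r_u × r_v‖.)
L = 0;  M = 0;  N = 21*sqrt(37)/37

Compute the unit normal N̂(u, v) = (-6*sqrt(37)*u*cos(v)/(37*Abs(u)), -6*sqrt(37)*u*sin(v)/(37*Abs(u)), sqrt(37)*u/(37*Abs(u))), and the second partials r_uu, r_uv, r_vv. Take dot products:
  L(u, v) = r_uu · N̂ = 0,
  M(u, v) = r_uv · N̂ = 0,
  N(u, v) = r_vv · N̂ = 6*sqrt(37)*u^2/(37*Abs(u)).
Evaluating at (u, v) = (7/2, pi/3):
  L = 0, M = 0, N = 21*sqrt(37)/37.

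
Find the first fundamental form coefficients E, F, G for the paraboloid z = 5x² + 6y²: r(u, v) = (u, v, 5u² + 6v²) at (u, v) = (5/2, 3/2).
E = 626;  F = 450;  G = 325

Partials: r_u = (1, 0, 10*u), r_v = (0, 1, 12*v). As functions of (u, v):
  E = r_u · r_u = 100*u^2 + 1,
  F = r_u · r_v = 120*u*v,
  G = r_v · r_v = 144*v^2 + 1.
Evaluating at (u, v) = (5/2, 3/2): E = 626, F = 450, G = 325.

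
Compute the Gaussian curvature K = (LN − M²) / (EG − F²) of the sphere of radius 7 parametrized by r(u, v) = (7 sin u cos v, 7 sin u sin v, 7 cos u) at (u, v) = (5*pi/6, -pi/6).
K = 1/49

Coefficients of the first fundamental form: E = 49, F = 0, G = 49*sin(u)^2.
Coefficients of the second fundamental form: L = -7*sin(u)/Abs(sin(u)), M = 0, N = -7*sin(u)^3/Abs(sin(u)).
Assemble K = (LN − M²)/(EG − F²) = 1/49. At (u, v) = (5*pi/6, -pi/6): K = 1/49.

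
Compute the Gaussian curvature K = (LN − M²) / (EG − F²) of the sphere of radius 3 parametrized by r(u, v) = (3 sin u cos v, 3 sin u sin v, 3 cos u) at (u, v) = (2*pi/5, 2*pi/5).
K = 1/9

Coefficients of the first fundamental form: E = 9, F = 0, G = 9*sin(u)^2.
Coefficients of the second fundamental form: L = -3*sin(u)/Abs(sin(u)), M = 0, N = -3*sin(u)^3/Abs(sin(u)).
Assemble K = (LN − M²)/(EG − F²) = 1/9. At (u, v) = (2*pi/5, 2*pi/5): K = 1/9.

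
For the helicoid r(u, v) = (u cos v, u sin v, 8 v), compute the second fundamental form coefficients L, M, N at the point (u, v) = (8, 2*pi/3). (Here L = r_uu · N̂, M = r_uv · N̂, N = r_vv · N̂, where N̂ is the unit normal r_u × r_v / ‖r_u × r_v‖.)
L = 0;  M = -sqrt(2)/2;  N = 0

Compute the unit normal N̂(u, v) = (8*sin(v)/sqrt(u^2 + 64), -8*cos(v)/sqrt(u^2 + 64), u/sqrt(u^2 + 64)), and the second partials r_uu, r_uv, r_vv. Take dot products:
  L(u, v) = r_uu · N̂ = 0,
  M(u, v) = r_uv · N̂ = -8/sqrt(u^2 + 64),
  N(u, v) = r_vv · N̂ = 0.
Evaluating at (u, v) = (8, 2*pi/3):
  L = 0, M = -sqrt(2)/2, N = 0.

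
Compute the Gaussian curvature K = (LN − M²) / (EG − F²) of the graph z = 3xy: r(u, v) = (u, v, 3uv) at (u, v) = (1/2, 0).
K = -144/169

Coefficients of the first fundamental form: E = 9*v^2 + 1, F = 9*u*v, G = 9*u^2 + 1.
Coefficients of the second fundamental form: L = 0, M = 3/sqrt(9*u^2 + 9*v^2 + 1), N = 0.
Assemble K = (LN − M²)/(EG − F²) = -9/(81*u^4 + 162*u^2*v^2 + 18*u^2 + 81*v^4 + 18*v^2 + 1). At (u, v) = (1/2, 0): K = -144/169.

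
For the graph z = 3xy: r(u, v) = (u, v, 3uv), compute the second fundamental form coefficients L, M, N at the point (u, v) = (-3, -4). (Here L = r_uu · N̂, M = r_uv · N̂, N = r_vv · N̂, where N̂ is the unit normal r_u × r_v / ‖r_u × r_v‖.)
L = 0;  M = 3*sqrt(226)/226;  N = 0

Compute the unit normal N̂(u, v) = (-3*v/sqrt(9*u^2 + 9*v^2 + 1), -3*u/sqrt(9*u^2 + 9*v^2 + 1), 1/sqrt(9*u^2 + 9*v^2 + 1)), and the second partials r_uu, r_uv, r_vv. Take dot products:
  L(u, v) = r_uu · N̂ = 0,
  M(u, v) = r_uv · N̂ = 3/sqrt(9*u^2 + 9*v^2 + 1),
  N(u, v) = r_vv · N̂ = 0.
Evaluating at (u, v) = (-3, -4):
  L = 0, M = 3*sqrt(226)/226, N = 0.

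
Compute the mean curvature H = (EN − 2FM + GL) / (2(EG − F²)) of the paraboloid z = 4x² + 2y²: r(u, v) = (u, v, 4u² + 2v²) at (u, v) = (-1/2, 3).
H = 614*sqrt(161)/25921

With E = 64*u^2 + 1, F = 32*u*v, G = 16*v^2 + 1, L = 8/sqrt(64*u^2 + 16*v^2 + 1), M = 0, N = 4/sqrt(64*u^2 + 16*v^2 + 1), assemble
  H = (EN − 2FM + GL) / (2(EG − F²)) = 2*(64*u^2 + 32*v^2 + 3)/(64*u^2 + 16*v^2 + 1)^(3/2).
At (u, v) = (-1/2, 3): H = 614*sqrt(161)/25921.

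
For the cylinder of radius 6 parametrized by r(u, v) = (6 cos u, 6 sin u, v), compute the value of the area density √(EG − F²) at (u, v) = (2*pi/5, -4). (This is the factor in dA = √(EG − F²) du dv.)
√(EG − F²)|_{(2*pi/5, -4)} = 6

E = 36, F = 0, G = 1, so EG − F² = 36. Taking the positive square root: √(EG − F²) = 6. At (u, v) = (2*pi/5, -4): 6.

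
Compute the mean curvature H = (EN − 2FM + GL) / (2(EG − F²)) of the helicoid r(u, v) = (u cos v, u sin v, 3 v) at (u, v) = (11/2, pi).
H = 0

With E = 1, F = 0, G = u^2 + 9, L = 0, M = -3/sqrt(u^2 + 9), N = 0, assemble
  H = (EN − 2FM + GL) / (2(EG − F²)) = 0.
At (u, v) = (11/2, pi): H = 0.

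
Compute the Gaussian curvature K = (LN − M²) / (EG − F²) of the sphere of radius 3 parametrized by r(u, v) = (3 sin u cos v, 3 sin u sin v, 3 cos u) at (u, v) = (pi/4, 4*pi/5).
K = 1/9

Coefficients of the first fundamental form: E = 9, F = 0, G = 9*sin(u)^2.
Coefficients of the second fundamental form: L = -3*sin(u)/Abs(sin(u)), M = 0, N = -3*sin(u)^3/Abs(sin(u)).
Assemble K = (LN − M²)/(EG − F²) = 1/9. At (u, v) = (pi/4, 4*pi/5): K = 1/9.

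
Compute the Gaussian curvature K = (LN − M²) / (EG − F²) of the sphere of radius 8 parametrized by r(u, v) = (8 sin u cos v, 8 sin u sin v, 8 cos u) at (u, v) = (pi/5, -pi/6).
K = 1/64

Coefficients of the first fundamental form: E = 64, F = 0, G = 64*sin(u)^2.
Coefficients of the second fundamental form: L = -8*sin(u)/Abs(sin(u)), M = 0, N = -8*sin(u)^3/Abs(sin(u)).
Assemble K = (LN − M²)/(EG − F²) = 1/64. At (u, v) = (pi/5, -pi/6): K = 1/64.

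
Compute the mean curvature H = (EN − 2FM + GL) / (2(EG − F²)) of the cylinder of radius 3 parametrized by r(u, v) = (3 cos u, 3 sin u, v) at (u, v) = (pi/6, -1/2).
H = -1/6

With E = 9, F = 0, G = 1, L = -3, M = 0, N = 0, assemble
  H = (EN − 2FM + GL) / (2(EG − F²)) = -1/6.
At (u, v) = (pi/6, -1/2): H = -1/6.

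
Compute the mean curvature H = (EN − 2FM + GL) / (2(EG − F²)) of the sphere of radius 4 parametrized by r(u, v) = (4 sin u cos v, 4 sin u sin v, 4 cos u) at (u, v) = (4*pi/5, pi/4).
H = -1/4

With E = 16, F = 0, G = 16*sin(u)^2, L = -4*sin(u)/Abs(sin(u)), M = 0, N = -4*sin(u)^3/Abs(sin(u)), assemble
  H = (EN − 2FM + GL) / (2(EG − F²)) = -sin(u)/(4*Abs(sin(u))).
At (u, v) = (4*pi/5, pi/4): H = -1/4.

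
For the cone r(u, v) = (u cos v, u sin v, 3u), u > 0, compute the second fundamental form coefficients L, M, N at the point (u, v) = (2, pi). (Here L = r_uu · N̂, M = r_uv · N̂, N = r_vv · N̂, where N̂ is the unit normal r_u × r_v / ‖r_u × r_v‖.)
L = 0;  M = 0;  N = 3*sqrt(10)/5

Compute the unit normal N̂(u, v) = (-3*sqrt(10)*u*cos(v)/(10*Abs(u)), -3*sqrt(10)*u*sin(v)/(10*Abs(u)), sqrt(10)*u/(10*Abs(u))), and the second partials r_uu, r_uv, r_vv. Take dot products:
  L(u, v) = r_uu · N̂ = 0,
  M(u, v) = r_uv · N̂ = 0,
  N(u, v) = r_vv · N̂ = 3*sqrt(10)*u^2/(10*Abs(u)).
Evaluating at (u, v) = (2, pi):
  L = 0, M = 0, N = 3*sqrt(10)/5.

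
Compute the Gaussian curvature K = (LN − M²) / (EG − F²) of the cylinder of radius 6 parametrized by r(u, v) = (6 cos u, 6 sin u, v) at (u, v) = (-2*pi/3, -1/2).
K = 0

Coefficients of the first fundamental form: E = 36, F = 0, G = 1.
Coefficients of the second fundamental form: L = -6, M = 0, N = 0.
Assemble K = (LN − M²)/(EG − F²) = 0. At (u, v) = (-2*pi/3, -1/2): K = 0.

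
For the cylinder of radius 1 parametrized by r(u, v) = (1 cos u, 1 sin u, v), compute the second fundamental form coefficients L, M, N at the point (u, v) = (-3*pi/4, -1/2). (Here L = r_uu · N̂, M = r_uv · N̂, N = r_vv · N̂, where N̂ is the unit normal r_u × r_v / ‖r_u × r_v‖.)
L = -1;  M = 0;  N = 0

Compute the unit normal N̂(u, v) = (cos(u), sin(u), 0), and the second partials r_uu, r_uv, r_vv. Take dot products:
  L(u, v) = r_uu · N̂ = -1,
  M(u, v) = r_uv · N̂ = 0,
  N(u, v) = r_vv · N̂ = 0.
Evaluating at (u, v) = (-3*pi/4, -1/2):
  L = -1, M = 0, N = 0.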